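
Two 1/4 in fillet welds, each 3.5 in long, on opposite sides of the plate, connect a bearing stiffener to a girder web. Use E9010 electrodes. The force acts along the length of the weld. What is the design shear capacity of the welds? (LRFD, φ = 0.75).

E90XX → F_EXX = 90 ksi.
Effective throat t_e = 0.707 × 0.25 = 0.1767 in.
Total length L = 7 in; A_we = 0.1767 × 7 = 1.237 in².
F_nw = 0.6 F_EXX = 0.6 × 90 = 54 ksi.
φR_n = 0.75 × 54 × 1.237 = 50.11 kip.

φR_n ≈ 50.1 kip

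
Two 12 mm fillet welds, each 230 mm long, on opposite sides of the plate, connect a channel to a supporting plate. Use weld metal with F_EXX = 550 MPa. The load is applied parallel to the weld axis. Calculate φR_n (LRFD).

φR_n ≈ 966 kN

Effective throat t_e = 0.707 × 12 = 8.484 mm.
Total length L = 460 mm; A_we = 8.484 × 460 = 3903 mm².
F_nw = 0.6 F_EXX = 0.6 × 550 = 330 MPa.
φR_n = 0.75 × 330 × 3903 × 10⁻³ = 965.9 kN.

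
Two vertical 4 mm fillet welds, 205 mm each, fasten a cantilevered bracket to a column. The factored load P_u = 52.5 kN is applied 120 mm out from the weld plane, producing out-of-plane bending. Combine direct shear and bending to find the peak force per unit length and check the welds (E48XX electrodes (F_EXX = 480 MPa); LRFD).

f_max ≈ 468 N/mm; adequate

L_w = 2 × 205 = 410 mm; section modulus (unit throat) S = 2 × L²/6 = 14010 mm².
Direct shear f_v = P/L_w = 52.5×10³/410 = 128 N/mm.
Moment M = P × e = 52.5×10³ × 120 = 6300000 N·mm; bending f_b = M/S = 449.7 N/mm.
f_max = √(f_v² + f_b²) = √(128² + 449.7²) = 467.6 N/mm.
φr_n = 0.75 × 0.6 × 480 × (0.707 × 4) = 610.8 N/mm → adequate.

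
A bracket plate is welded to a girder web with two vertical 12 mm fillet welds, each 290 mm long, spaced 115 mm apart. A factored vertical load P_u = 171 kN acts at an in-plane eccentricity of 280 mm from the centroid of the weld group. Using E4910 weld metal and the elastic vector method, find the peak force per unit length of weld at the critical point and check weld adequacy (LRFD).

f_max ≈ 1380 N/mm; adequate

E49XX → F_EXX = 490 MPa.
Total weld length L_w = 580 mm. Treat welds as unit-width lines.
Polar moment about centroid: J = 2[d³/12 + d(b/2)²] = 2[290³/12 + 290×57.5²] = 5982000 mm³.
Direct shear f_v = P/L_w = 171×10³ / 580 = 294.8 N/mm (vertical).
Torsion M = P·e = 171×10³ × 280 = 47880000 N·mm.
Critical point at (x, y) = (57.5, 145) from centroid. f_tx = M·y/J = 1160 N/mm; f_ty = M·x/J = 460.2 N/mm.
Resultant f_max = √[f_tx² + (f_v + f_ty)²] = √[1160² + (294.8 + 460.2)²] = 1384 N/mm.
Capacity per unit length: φr_n = 0.75 × 0.6 × 490 × (0.707 × 12) = 1871 N/mm.
1384 ≤ 1871 → adequate.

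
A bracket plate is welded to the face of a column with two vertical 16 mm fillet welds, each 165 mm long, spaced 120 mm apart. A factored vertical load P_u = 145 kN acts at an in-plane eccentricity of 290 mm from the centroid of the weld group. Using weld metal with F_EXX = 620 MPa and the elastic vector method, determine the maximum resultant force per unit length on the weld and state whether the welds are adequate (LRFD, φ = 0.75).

f_max ≈ 2500 N/mm; adequate

Total weld length L_w = 330 mm. Treat welds as unit-width lines.
Polar moment about centroid: J = 2[d³/12 + d(b/2)²] = 2[165³/12 + 165×60²] = 1937000 mm³.
Direct shear f_v = P/L_w = 145×10³ / 330 = 439.4 N/mm (vertical).
Torsion M = P·e = 145×10³ × 290 = 42050000 N·mm.
Critical point at (x, y) = (60, 82.5) from centroid. f_tx = M·y/J = 1791 N/mm; f_ty = M·x/J = 1303 N/mm.
Resultant f_max = √[f_tx² + (f_v + f_ty)²] = √[1791² + (439.4 + 1303)²] = 2499 N/mm.
Capacity per unit length: φr_n = 0.75 × 0.6 × 620 × (0.707 × 16) = 3156 N/mm.
2499 ≤ 3156 → adequate.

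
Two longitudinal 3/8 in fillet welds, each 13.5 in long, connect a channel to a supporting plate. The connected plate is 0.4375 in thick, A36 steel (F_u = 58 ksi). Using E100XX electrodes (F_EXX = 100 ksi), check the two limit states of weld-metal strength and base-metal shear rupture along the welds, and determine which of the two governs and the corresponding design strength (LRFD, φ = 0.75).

t_e = 0.707 × 0.375 = 0.2651 in; L = 27 in.
Weld metal: φR_n = 0.75 × 0.6 × 100 × 0.2651 × 27 = 322.1 kip.
Base metal (shear rupture): φR_n = 0.75 × 0.6 × 58 × 0.4375 × 27 = 308.3 kip.
Governing: base-metal shear rupture.

φR_n ≈ 308 kip (base-metal shear rupture governs)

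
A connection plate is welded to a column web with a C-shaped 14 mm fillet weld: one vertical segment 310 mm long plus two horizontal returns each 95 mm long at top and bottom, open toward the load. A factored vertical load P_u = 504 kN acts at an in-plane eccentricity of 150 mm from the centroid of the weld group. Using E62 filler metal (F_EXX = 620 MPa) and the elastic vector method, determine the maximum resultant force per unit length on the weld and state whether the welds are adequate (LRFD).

f_max ≈ 2380 N/mm; adequate

Total weld length L_w = 500 mm. Treat welds as unit-width lines.
Centroid: x̄ = 2×95×47.5 / 500 = 18.05 mm from the vertical weld.
Polar moment about centroid: J = I_x + I_y = [310³/12 + 2×95×155²] + [310×18.05² + 2(95³/12 + 95×29.45²)] = 7456000 mm³.
Direct shear f_v = P/L_w = 504×10³ / 500 = 1008 N/mm (vertical).
Torsion M = P·e = 504×10³ × 150 = 75600000 N·mm.
Critical point at (x, y) = (76.95, 155) from centroid. f_tx = M·y/J = 1572 N/mm; f_ty = M·x/J = 780.2 N/mm.
Resultant f_max = √[f_tx² + (f_v + f_ty)²] = √[1572² + (1008 + 780.2)²] = 2381 N/mm.
Capacity per unit length: φr_n = 0.75 × 0.6 × 620 × (0.707 × 14) = 2762 N/mm.
2381 ≤ 2762 → adequate.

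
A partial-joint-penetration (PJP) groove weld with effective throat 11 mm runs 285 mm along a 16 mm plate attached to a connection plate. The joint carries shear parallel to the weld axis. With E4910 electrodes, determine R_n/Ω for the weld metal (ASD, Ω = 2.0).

R_n/Ω ≈ 461 kN

E49XX → F_EXX = 490 MPa.
Effective throat (given) t_e = 11 mm.
A_we = 11 × 285 = 3135 mm².
F_nw = 0.6 F_EXX = 294 MPa.
R_n/Ω = (294 × 3135) / 2.0 × 10⁻³ = 460.8 kN.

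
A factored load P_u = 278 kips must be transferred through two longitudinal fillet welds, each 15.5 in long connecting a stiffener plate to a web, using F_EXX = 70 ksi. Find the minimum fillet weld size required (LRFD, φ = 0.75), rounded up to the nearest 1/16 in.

Total weld length L = 31 in.
Required throat t_e = P_u / (φ × 0.6 F_EXX × L) = 278 / (0.75 × 0.6 × 70 × 31) = 0.2847 in.
Required leg w = t_e / 0.707 = 0.4027 in → use 7/16 in.

w = 7/16 in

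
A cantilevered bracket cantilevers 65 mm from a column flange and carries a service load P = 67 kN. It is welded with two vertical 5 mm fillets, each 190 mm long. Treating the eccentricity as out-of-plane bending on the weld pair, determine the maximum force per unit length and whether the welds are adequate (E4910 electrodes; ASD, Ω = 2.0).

E49XX → F_EXX = 490 MPa.
L_w = 2 × 190 = 380 mm; section modulus (unit throat) S = 2 × L²/6 = 12030 mm².
Direct shear f_v = P/L_w = 67×10³/380 = 176.3 N/mm.
Moment M = P × e = 67×10³ × 65 = 4355000 N·mm; bending f_b = M/S = 361.9 N/mm.
f_max = √(f_v² + f_b²) = √(176.3² + 361.9²) = 402.6 N/mm.
r_n/Ω = (1/2.0) × 0.6 × 490 × (0.707 × 5) = 519.6 N/mm → adequate.

f_max ≈ 403 N/mm; adequate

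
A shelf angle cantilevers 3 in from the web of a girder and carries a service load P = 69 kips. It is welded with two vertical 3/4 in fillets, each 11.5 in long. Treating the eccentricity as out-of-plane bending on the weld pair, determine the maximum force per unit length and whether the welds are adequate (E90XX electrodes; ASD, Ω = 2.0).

f_max ≈ 5.57 kip/in; adequate

E90XX → F_EXX = 90 ksi.
L_w = 2 × 11.5 = 23 in; section modulus (unit throat) S = 2 × L²/6 = 44.08 in².
Direct shear f_v = P/L_w = 69/23 = 3 kip/in.
Moment M = P × e = 69 × 3 = 207 kip·in; bending f_b = M/S = 4.696 kip/in.
f_max = √(f_v² + f_b²) = √(3² + 4.696²) = 5.572 kip/in.
r_n/Ω = (1/2.0) × 0.6 × 90 × (0.707 × 0.75) = 14.32 kip/in → adequate.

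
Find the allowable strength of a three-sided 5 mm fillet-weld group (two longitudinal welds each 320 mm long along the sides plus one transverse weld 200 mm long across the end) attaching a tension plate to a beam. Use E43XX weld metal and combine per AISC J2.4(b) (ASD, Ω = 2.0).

R_n/Ω ≈ 385 kN

E43XX → F_EXX = 430 MPa.
t_e = 0.707 × 5 = 3.535 mm.
R_nwl = 0.6 × 430 × 3.535 × 640 × 10⁻³ = 583.7 kN (longitudinal, 2 welds).
R_nwt = 0.6 × 430 × 3.535 × 200 × 10⁻³ = 182.4 kN (transverse, base value).
(i) R_nwl + R_nwt = 766.1 kN; (ii) 0.85 R_nwl + 1.5 R_nwt = 769.8 kN.
R_n = max = 769.8 kN [governs: (ii)]; R_n/Ω = 384.9 kN.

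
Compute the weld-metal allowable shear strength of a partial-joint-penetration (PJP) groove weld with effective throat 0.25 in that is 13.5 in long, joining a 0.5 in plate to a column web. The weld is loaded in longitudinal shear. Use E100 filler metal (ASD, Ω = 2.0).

E100XX → F_EXX = 100 ksi.
Effective throat (given) t_e = 0.25 in.
A_we = 0.25 × 13.5 = 3.375 in².
F_nw = 0.6 F_EXX = 60 ksi.
R_n/Ω = (60 × 3.375) / 2.0 = 101.2 kip.

R_n/Ω ≈ 101 kip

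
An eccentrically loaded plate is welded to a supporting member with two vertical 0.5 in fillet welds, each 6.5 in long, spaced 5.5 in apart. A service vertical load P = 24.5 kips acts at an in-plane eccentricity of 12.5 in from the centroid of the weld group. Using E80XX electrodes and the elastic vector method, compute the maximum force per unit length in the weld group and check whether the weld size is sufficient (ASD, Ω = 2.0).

f_max ≈ 10.4 kip/in; NOT adequate

E80XX → F_EXX = 80 ksi.
Total weld length L_w = 13 in. Treat welds as unit-width lines.
Polar moment about centroid: J = 2[d³/12 + d(b/2)²] = 2[6.5³/12 + 6.5×2.75²] = 144.1 in³.
Direct shear f_v = P/L_w = 24.5 / 13 = 1.885 kip/in (vertical).
Torsion M = P·e = 24.5 × 12.5 = 306.25 kip·in.
Critical point at (x, y) = (2.75, 3.25) from centroid. f_tx = M·y/J = 6.908 kip/in; f_ty = M·x/J = 5.845 kip/in.
Resultant f_max = √[f_tx² + (f_v + f_ty)²] = √[6.908² + (1.885 + 5.845)²] = 10.37 kip/in.
Capacity per unit length: r_n/Ω = (1/2.0) × 0.6 × 80 × (0.707 × 0.5) = 8.484 kip/in.
10.37 > 8.484 → NOT adequate.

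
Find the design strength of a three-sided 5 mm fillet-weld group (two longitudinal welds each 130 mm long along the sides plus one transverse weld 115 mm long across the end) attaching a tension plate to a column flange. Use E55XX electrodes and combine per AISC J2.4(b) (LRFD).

φR_n ≈ 344 kN

E55XX → F_EXX = 550 MPa.
t_e = 0.707 × 5 = 3.535 mm.
R_nwl = 0.6 × 550 × 3.535 × 260 × 10⁻³ = 303.3 kN (longitudinal, 2 welds).
R_nwt = 0.6 × 550 × 3.535 × 115 × 10⁻³ = 134.2 kN (transverse, base value).
(i) R_nwl + R_nwt = 437.5 kN; (ii) 0.85 R_nwl + 1.5 R_nwt = 459 kN.
R_n = max = 459 kN [governs: (ii)]; φR_n = 344.3 kN.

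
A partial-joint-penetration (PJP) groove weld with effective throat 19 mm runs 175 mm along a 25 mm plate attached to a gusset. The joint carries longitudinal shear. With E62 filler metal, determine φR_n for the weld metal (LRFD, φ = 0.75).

E62XX → F_EXX = 620 MPa.
Effective throat (given) t_e = 19 mm.
A_we = 19 × 175 = 3325 mm².
F_nw = 0.6 F_EXX = 372 MPa.
φR_n = 0.75 × 372 × 3325 × 10⁻³ = 927.7 kN.

φR_n ≈ 928 kN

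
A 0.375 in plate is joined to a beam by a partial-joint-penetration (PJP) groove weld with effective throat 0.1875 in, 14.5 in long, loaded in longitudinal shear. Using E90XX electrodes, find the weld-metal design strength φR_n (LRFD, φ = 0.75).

E90XX → F_EXX = 90 ksi.
Effective throat (given) t_e = 0.1875 in.
A_we = 0.1875 × 14.5 = 2.719 in².
F_nw = 0.6 F_EXX = 54 ksi.
φR_n = 0.75 × 54 × 2.719 = 110.1 kips.

φR_n ≈ 110 kips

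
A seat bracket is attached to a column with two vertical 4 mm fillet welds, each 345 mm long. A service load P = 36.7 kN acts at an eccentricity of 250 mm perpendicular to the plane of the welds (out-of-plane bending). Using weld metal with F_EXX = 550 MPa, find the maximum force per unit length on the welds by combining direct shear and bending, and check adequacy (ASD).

L_w = 2 × 345 = 690 mm; section modulus (unit throat) S = 2 × L²/6 = 39680 mm².
Direct shear f_v = P/L_w = 36.7×10³/690 = 53.19 N/mm.
Moment M = P × e = 36.7×10³ × 250 = 9175000 N·mm; bending f_b = M/S = 231.3 N/mm.
f_max = √(f_v² + f_b²) = √(53.19² + 231.3²) = 237.3 N/mm.
r_n/Ω = (1/2.0) × 0.6 × 550 × (0.707 × 4) = 466.6 N/mm → adequate.

f_max ≈ 237 N/mm; adequate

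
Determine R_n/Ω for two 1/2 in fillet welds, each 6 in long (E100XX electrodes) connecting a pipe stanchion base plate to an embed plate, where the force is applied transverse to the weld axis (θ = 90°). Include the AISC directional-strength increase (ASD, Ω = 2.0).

E100XX → F_EXX = 100 ksi.
t_e = 0.707 × 0.5 = 0.3535 in; A_we = 0.3535 × 12 = 4.242 in².
Directional factor: 1.0 + 0.5 sin^1.5(90°) = 1.5.
F_nw = 0.6 × 100 × 1.5 = 90 ksi.
R_n/Ω = (90 × 4.242) / 2.0 = 190.9 kips.

R_n/Ω ≈ 191 kips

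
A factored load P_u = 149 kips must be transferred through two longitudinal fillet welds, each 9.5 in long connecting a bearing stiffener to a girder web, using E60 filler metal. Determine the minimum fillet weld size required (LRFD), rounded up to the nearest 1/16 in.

w = 7/16 in

E60XX → F_EXX = 60 ksi.
Total weld length L = 19 in.
Required throat t_e = P_u / (φ × 0.6 F_EXX × L) = 149 / (0.75 × 0.6 × 60 × 19) = 0.2904 in.
Required leg w = t_e / 0.707 = 0.4108 in → use 7/16 in.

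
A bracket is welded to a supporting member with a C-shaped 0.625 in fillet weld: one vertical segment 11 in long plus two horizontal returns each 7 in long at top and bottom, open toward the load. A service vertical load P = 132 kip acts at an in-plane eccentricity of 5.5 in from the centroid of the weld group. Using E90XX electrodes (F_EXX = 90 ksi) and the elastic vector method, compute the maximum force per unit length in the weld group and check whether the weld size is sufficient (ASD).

Total weld length L_w = 25 in. Treat welds as unit-width lines.
Centroid: x̄ = 2×7×3.5 / 25 = 1.96 in from the vertical weld.
Polar moment about centroid: J = I_x + I_y = [11³/12 + 2×7×5.5²] + [11×1.96² + 2(7³/12 + 7×1.54²)] = 667 in³.
Direct shear f_v = P/L_w = 132 / 25 = 5.28 kip/in (vertical).
Torsion M = P·e = 132 × 5.5 = 726 kip·in.
Critical point at (x, y) = (5.04, 5.5) from centroid. f_tx = M·y/J = 5.986 kip/in; f_ty = M·x/J = 5.485 kip/in.
Resultant f_max = √[f_tx² + (f_v + f_ty)²] = √[5.986² + (5.28 + 5.485)²] = 12.32 kip/in.
Capacity per unit length: r_n/Ω = (1/2.0) × 0.6 × 90 × (0.707 × 0.625) = 11.93 kip/in.
12.32 > 11.93 → NOT adequate.

f_max ≈ 12.3 kip/in; NOT adequate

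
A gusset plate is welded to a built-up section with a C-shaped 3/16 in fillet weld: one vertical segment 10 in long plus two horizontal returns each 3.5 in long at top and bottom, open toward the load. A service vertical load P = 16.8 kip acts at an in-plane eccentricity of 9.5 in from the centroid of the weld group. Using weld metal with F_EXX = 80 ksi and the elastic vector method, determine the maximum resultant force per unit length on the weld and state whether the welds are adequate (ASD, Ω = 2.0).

f_max ≈ 3.86 kip/in; NOT adequate

Total weld length L_w = 17 in. Treat welds as unit-width lines.
Centroid: x̄ = 2×3.5×1.75 / 17 = 0.7206 in from the vertical weld.
Polar moment about centroid: J = I_x + I_y = [10³/12 + 2×3.5×5²] + [10×0.7206² + 2(3.5³/12 + 3.5×1.029²)] = 278.1 in³.
Direct shear f_v = P/L_w = 16.8 / 17 = 0.9882 kip/in (vertical).
Torsion M = P·e = 16.8 × 9.5 = 159.6 kip·in.
Critical point at (x, y) = (2.779, 5) from centroid. f_tx = M·y/J = 2.87 kip/in; f_ty = M·x/J = 1.595 kip/in.
Resultant f_max = √[f_tx² + (f_v + f_ty)²] = √[2.87² + (0.9882 + 1.595)²] = 3.861 kip/in.
Capacity per unit length: r_n/Ω = (1/2.0) × 0.6 × 80 × (0.707 × 0.1875) = 3.181 kip/in.
3.861 > 3.181 → NOT adequate.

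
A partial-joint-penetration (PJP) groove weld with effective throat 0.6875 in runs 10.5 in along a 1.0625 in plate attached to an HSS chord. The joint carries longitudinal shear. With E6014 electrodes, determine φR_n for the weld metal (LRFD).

E60XX → F_EXX = 60 ksi.
Effective throat (given) t_e = 0.6875 in.
A_we = 0.6875 × 10.5 = 7.219 in².
F_nw = 0.6 F_EXX = 36 ksi.
φR_n = 0.75 × 36 × 7.219 = 194.9 kip.

φR_n ≈ 195 kip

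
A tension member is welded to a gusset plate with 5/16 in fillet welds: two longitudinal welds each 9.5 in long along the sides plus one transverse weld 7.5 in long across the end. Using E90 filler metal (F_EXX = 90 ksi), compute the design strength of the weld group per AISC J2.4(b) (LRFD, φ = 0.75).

t_e = 0.707 × 0.3125 = 0.2209 in.
R_nwl = 0.6 × 90 × 0.2209 × 19 = 226.7 kip (longitudinal, 2 welds).
R_nwt = 0.6 × 90 × 0.2209 × 7.5 = 89.48 kip (transverse, base value).
(i) R_nwl + R_nwt = 316.2 kip; (ii) 0.85 R_nwl + 1.5 R_nwt = 326.9 kip.
R_n = max = 326.9 kip [governs: (ii)]; φR_n = 245.2 kip.

φR_n ≈ 245 kip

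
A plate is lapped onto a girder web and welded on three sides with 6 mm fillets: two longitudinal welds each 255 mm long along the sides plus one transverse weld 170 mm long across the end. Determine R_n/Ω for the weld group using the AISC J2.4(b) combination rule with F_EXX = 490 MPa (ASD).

R_n/Ω ≈ 429 kN

t_e = 0.707 × 6 = 4.242 mm.
R_nwl = 0.6 × 490 × 4.242 × 510 × 10⁻³ = 636 kN (longitudinal, 2 welds).
R_nwt = 0.6 × 490 × 4.242 × 170 × 10⁻³ = 212 kN (transverse, base value).
(i) R_nwl + R_nwt = 848.1 kN; (ii) 0.85 R_nwl + 1.5 R_nwt = 858.7 kN.
R_n = max = 858.7 kN [governs: (ii)]; R_n/Ω = 429.3 kN.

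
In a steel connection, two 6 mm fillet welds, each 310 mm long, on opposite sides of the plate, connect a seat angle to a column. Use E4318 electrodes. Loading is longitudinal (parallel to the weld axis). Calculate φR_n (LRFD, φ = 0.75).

φR_n ≈ 509 kN

E43XX → F_EXX = 430 MPa.
Effective throat t_e = 0.707 × 6 = 4.242 mm.
Total length L = 620 mm; A_we = 4.242 × 620 = 2630 mm².
F_nw = 0.6 F_EXX = 0.6 × 430 = 258 MPa.
φR_n = 0.75 × 258 × 2630 × 10⁻³ = 508.9 kN.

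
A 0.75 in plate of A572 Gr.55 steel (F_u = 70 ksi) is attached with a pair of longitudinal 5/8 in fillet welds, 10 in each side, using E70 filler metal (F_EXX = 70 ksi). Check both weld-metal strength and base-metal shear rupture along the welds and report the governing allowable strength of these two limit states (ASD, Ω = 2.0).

t_e = 0.707 × 0.625 = 0.4419 in; L = 20 in.
Weld metal: R_n/Ω = (1/2.0) × 0.6 × 70 × 0.4419 × 20 = 185.6 kip.
Base metal (shear rupture): R_n/Ω = (1/2.0) × 0.6 × 70 × 0.75 × 20 = 315 kip.
Governing: weld metal.

R_n/Ω ≈ 186 kip (weld metal governs)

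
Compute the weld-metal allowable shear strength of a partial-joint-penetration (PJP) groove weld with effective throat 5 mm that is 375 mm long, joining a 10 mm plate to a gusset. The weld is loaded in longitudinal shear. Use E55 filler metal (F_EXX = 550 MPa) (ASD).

R_n/Ω ≈ 309 kN

Effective throat (given) t_e = 5 mm.
A_we = 5 × 375 = 1875 mm².
F_nw = 0.6 F_EXX = 330 MPa.
R_n/Ω = (330 × 1875) / 2.0 × 10⁻³ = 309.4 kN.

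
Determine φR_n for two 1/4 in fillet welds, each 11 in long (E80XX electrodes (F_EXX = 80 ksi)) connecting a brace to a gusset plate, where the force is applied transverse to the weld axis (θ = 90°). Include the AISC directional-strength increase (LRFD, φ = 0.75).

φR_n ≈ 210 kip

t_e = 0.707 × 0.25 = 0.1767 in; A_we = 0.1767 × 22 = 3.888 in².
Directional factor: 1.0 + 0.5 sin^1.5(90°) = 1.5.
F_nw = 0.6 × 80 × 1.5 = 72 ksi.
φR_n = 0.75 × 72 × 3.888 = 210 kip.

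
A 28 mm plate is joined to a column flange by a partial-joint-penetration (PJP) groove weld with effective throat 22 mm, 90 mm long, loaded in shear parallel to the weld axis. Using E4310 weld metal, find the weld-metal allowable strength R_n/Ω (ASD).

E43XX → F_EXX = 430 MPa.
Effective throat (given) t_e = 22 mm.
A_we = 22 × 90 = 1980 mm².
F_nw = 0.6 F_EXX = 258 MPa.
R_n/Ω = (258 × 1980) / 2.0 × 10⁻³ = 255.4 kN.

R_n/Ω ≈ 255 kN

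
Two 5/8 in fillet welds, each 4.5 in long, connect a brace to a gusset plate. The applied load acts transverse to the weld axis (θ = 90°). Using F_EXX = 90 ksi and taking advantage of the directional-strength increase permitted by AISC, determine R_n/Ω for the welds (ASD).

t_e = 0.707 × 0.625 = 0.4419 in; A_we = 0.4419 × 9 = 3.977 in².
Directional factor: 1.0 + 0.5 sin^1.5(90°) = 1.5.
F_nw = 0.6 × 90 × 1.5 = 81 ksi.
R_n/Ω = (81 × 3.977) / 2.0 = 161.1 kip.

R_n/Ω ≈ 161 kip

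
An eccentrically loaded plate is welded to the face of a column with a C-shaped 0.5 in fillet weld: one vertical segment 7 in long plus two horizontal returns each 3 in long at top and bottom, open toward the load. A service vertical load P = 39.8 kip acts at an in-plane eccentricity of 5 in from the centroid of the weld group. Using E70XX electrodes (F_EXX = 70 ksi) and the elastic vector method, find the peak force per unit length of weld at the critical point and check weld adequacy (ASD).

Total weld length L_w = 13 in. Treat welds as unit-width lines.
Centroid: x̄ = 2×3×1.5 / 13 = 0.6923 in from the vertical weld.
Polar moment about centroid: J = I_x + I_y = [7³/12 + 2×3×3.5²] + [7×0.6923² + 2(3³/12 + 3×0.8077²)] = 113.9 in³.
Direct shear f_v = P/L_w = 39.8 / 13 = 3.062 kip/in (vertical).
Torsion M = P·e = 39.8 × 5 = 199 kip·in.
Critical point at (x, y) = (2.308, 3.5) from centroid. f_tx = M·y/J = 6.118 kip/in; f_ty = M·x/J = 4.034 kip/in.
Resultant f_max = √[f_tx² + (f_v + f_ty)²] = √[6.118² + (3.062 + 4.034)²] = 9.368 kip/in.
Capacity per unit length: r_n/Ω = (1/2.0) × 0.6 × 70 × (0.707 × 0.5) = 7.423 kip/in.
9.368 > 7.423 → NOT adequate.

f_max ≈ 9.37 kip/in; NOT adequate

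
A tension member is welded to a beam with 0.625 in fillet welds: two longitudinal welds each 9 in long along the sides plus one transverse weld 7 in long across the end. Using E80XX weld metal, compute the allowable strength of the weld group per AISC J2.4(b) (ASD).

R_n/Ω ≈ 274 kips

E80XX → F_EXX = 80 ksi.
t_e = 0.707 × 0.625 = 0.4419 in.
R_nwl = 0.6 × 80 × 0.4419 × 18 = 381.8 kips (longitudinal, 2 welds).
R_nwt = 0.6 × 80 × 0.4419 × 7 = 148.5 kips (transverse, base value).
(i) R_nwl + R_nwt = 530.2 kips; (ii) 0.85 R_nwl + 1.5 R_nwt = 547.2 kips.
R_n = max = 547.2 kips [governs: (ii)]; R_n/Ω = 273.6 kips.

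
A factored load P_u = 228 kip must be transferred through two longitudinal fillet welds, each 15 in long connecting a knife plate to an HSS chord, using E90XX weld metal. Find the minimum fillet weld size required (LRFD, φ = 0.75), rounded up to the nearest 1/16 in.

w = 5/16 in

E90XX → F_EXX = 90 ksi.
Total weld length L = 30 in.
Required throat t_e = P_u / (φ × 0.6 F_EXX × L) = 228 / (0.75 × 0.6 × 90 × 30) = 0.1877 in.
Required leg w = t_e / 0.707 = 0.2654 in → use 5/16 in.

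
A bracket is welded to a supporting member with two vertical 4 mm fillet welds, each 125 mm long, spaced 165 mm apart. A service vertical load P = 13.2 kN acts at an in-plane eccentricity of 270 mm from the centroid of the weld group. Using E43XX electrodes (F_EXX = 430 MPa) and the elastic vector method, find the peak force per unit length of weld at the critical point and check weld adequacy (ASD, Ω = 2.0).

Total weld length L_w = 250 mm. Treat welds as unit-width lines.
Polar moment about centroid: J = 2[d³/12 + d(b/2)²] = 2[125³/12 + 125×82.5²] = 2027000 mm³.
Direct shear f_v = P/L_w = 13.2×10³ / 250 = 52.8 N/mm (vertical).
Torsion M = P·e = 13.2×10³ × 270 = 3564000 N·mm.
Critical point at (x, y) = (82.5, 62.5) from centroid. f_tx = M·y/J = 109.9 N/mm; f_ty = M·x/J = 145.1 N/mm.
Resultant f_max = √[f_tx² + (f_v + f_ty)²] = √[109.9² + (52.8 + 145.1)²] = 226.3 N/mm.
Capacity per unit length: r_n/Ω = (1/2.0) × 0.6 × 430 × (0.707 × 4) = 364.8 N/mm.
226.3 ≤ 364.8 → adequate.

f_max ≈ 226 N/mm; adequate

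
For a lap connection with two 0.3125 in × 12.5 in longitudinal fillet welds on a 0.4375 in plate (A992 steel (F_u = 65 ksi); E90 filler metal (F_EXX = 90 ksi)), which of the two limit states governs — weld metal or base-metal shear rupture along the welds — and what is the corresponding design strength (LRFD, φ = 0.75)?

t_e = 0.707 × 0.3125 = 0.2209 in; L = 25 in.
Weld metal: φR_n = 0.75 × 0.6 × 90 × 0.2209 × 25 = 223.7 kips.
Base metal (shear rupture): φR_n = 0.75 × 0.6 × 65 × 0.4375 × 25 = 319.9 kips.
Governing: weld metal.

φR_n ≈ 224 kips (weld metal governs)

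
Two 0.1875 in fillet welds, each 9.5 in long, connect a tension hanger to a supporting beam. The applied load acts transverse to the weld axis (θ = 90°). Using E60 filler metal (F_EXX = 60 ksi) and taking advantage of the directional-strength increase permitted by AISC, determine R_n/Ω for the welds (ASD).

t_e = 0.707 × 0.1875 = 0.1326 in; A_we = 0.1326 × 19 = 2.519 in².
Directional factor: 1.0 + 0.5 sin^1.5(90°) = 1.5.
F_nw = 0.6 × 60 × 1.5 = 54 ksi.
R_n/Ω = (54 × 2.519) / 2.0 = 68 kip.

R_n/Ω ≈ 68 kip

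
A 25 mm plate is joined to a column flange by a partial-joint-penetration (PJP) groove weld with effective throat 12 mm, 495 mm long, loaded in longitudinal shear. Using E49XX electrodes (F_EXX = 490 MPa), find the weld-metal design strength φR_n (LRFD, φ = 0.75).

Effective throat (given) t_e = 12 mm.
A_we = 12 × 495 = 5940 mm².
F_nw = 0.6 F_EXX = 294 MPa.
φR_n = 0.75 × 294 × 5940 × 10⁻³ = 1310 kN.

φR_n ≈ 1310 kN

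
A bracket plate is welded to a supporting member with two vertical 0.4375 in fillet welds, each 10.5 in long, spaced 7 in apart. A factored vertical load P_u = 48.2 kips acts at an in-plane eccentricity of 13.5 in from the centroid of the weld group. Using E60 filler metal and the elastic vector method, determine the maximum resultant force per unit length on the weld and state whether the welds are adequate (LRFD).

f_max ≈ 10.6 kip/in; NOT adequate

E60XX → F_EXX = 60 ksi.
Total weld length L_w = 21 in. Treat welds as unit-width lines.
Polar moment about centroid: J = 2[d³/12 + d(b/2)²] = 2[10.5³/12 + 10.5×3.5²] = 450.2 in³.
Direct shear f_v = P/L_w = 48.2 / 21 = 2.295 kip/in (vertical).
Torsion M = P·e = 48.2 × 13.5 = 650.7 kip·in.
Critical point at (x, y) = (3.5, 5.25) from centroid. f_tx = M·y/J = 7.588 kip/in; f_ty = M·x/J = 5.059 kip/in.
Resultant f_max = √[f_tx² + (f_v + f_ty)²] = √[7.588² + (2.295 + 5.059)²] = 10.57 kip/in.
Capacity per unit length: φr_n = 0.75 × 0.6 × 60 × (0.707 × 0.4375) = 8.351 kip/in.
10.57 > 8.351 → NOT adequate.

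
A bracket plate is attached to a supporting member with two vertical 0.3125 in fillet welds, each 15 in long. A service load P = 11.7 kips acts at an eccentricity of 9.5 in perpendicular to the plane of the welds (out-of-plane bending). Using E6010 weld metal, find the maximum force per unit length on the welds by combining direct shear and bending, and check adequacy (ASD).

f_max ≈ 1.53 kip/in; adequate

E60XX → F_EXX = 60 ksi.
L_w = 2 × 15 = 30 in; section modulus (unit throat) S = 2 × L²/6 = 75 in².
Direct shear f_v = P/L_w = 11.7/30 = 0.39 kip/in.
Moment M = P × e = 11.7 × 9.5 = 111.15 kip·in; bending f_b = M/S = 1.482 kip/in.
f_max = √(f_v² + f_b²) = √(0.39² + 1.482²) = 1.532 kip/in.
r_n/Ω = (1/2.0) × 0.6 × 60 × (0.707 × 0.3125) = 3.977 kip/in → adequate.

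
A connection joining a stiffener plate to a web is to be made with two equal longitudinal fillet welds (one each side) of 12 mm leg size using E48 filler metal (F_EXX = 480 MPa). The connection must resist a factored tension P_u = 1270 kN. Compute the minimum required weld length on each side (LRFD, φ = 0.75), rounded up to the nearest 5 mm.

Throat t_e = 0.707 × 12 = 8.484 mm.
φr_n = 0.75 × 0.6 × 480 × 8.484 × 10⁻³ = 1.833 kN/mm.
L_req = P_u / φr_n = 1270 / 1.833 = 693 mm total.
Per side: 693 / 2 = 346.5 mm.
Round up → use L = 350 mm on each side.

L = 350 mm on each side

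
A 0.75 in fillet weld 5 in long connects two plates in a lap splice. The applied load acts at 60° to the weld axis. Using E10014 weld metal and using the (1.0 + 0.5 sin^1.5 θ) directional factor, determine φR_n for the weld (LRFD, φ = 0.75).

φR_n ≈ 167 kip

E100XX → F_EXX = 100 ksi.
t_e = 0.707 × 0.75 = 0.5302 in; A_we = 0.5302 × 5 = 2.651 in².
Directional factor: 1.0 + 0.5 sin^1.5(60°) = 1.403.
F_nw = 0.6 × 100 × 1.403 = 84.18 ksi.
φR_n = 0.75 × 84.18 × 2.651 = 167.4 kip.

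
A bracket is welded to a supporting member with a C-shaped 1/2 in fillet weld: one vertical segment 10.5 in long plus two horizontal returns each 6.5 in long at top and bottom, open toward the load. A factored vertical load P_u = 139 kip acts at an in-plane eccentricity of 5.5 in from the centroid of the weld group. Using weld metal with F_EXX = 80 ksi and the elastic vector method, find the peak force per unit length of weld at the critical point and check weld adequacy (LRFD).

f_max ≈ 14.2 kip/in; NOT adequate

Total weld length L_w = 23.5 in. Treat welds as unit-width lines.
Centroid: x̄ = 2×6.5×3.25 / 23.5 = 1.798 in from the vertical weld.
Polar moment about centroid: J = I_x + I_y = [10.5³/12 + 2×6.5×5.25²] + [10.5×1.798² + 2(6.5³/12 + 6.5×1.452²)] = 561.9 in³.
Direct shear f_v = P/L_w = 139 / 23.5 = 5.915 kip/in (vertical).
Torsion M = P·e = 139 × 5.5 = 764.5 kip·in.
Critical point at (x, y) = (4.702, 5.25) from centroid. f_tx = M·y/J = 7.143 kip/in; f_ty = M·x/J = 6.397 kip/in.
Resultant f_max = √[f_tx² + (f_v + f_ty)²] = √[7.143² + (5.915 + 6.397)²] = 14.23 kip/in.
Capacity per unit length: φr_n = 0.75 × 0.6 × 80 × (0.707 × 0.5) = 12.73 kip/in.
14.23 > 12.73 → NOT adequate.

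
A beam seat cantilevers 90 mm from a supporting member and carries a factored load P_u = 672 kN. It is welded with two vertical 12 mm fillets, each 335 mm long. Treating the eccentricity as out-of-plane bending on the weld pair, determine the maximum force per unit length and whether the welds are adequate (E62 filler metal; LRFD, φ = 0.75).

E62XX → F_EXX = 620 MPa.
L_w = 2 × 335 = 670 mm; section modulus (unit throat) S = 2 × L²/6 = 37410 mm².
Direct shear f_v = P/L_w = 672×10³/670 = 1003 N/mm.
Moment M = P × e = 672×10³ × 90 = 60480000 N·mm; bending f_b = M/S = 1617 N/mm.
f_max = √(f_v² + f_b²) = √(1003² + 1617²) = 1903 N/mm.
φr_n = 0.75 × 0.6 × 620 × (0.707 × 12) = 2367 N/mm → adequate.

f_max ≈ 1900 N/mm; adequate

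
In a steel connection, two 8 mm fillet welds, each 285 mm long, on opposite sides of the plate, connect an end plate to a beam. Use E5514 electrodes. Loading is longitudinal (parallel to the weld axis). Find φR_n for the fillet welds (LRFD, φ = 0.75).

E55XX → F_EXX = 550 MPa.
Effective throat t_e = 0.707 × 8 = 5.656 mm.
Total length L = 570 mm; A_we = 5.656 × 570 = 3224 mm².
F_nw = 0.6 F_EXX = 0.6 × 550 = 330 MPa.
φR_n = 0.75 × 330 × 3224 × 10⁻³ = 797.9 kN.

φR_n ≈ 798 kN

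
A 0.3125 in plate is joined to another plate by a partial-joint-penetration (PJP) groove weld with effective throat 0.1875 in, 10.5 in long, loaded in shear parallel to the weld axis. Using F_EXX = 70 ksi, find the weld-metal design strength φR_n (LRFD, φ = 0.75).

φR_n ≈ 62 kips

Effective throat (given) t_e = 0.1875 in.
A_we = 0.1875 × 10.5 = 1.969 in².
F_nw = 0.6 F_EXX = 42 ksi.
φR_n = 0.75 × 42 × 1.969 = 62.02 kips.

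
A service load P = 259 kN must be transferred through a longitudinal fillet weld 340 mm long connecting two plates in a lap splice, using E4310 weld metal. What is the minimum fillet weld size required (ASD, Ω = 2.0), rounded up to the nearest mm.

w = 9 mm

E43XX → F_EXX = 430 MPa.
Total weld length L = 340 mm.
Required throat t_e = P × Ω / (0.6 F_EXX × L) = 259 × 2.0 / (0.6 × 430 × 340 × 10⁻³) = 5.905 mm.
Required leg w = t_e / 0.707 = 8.352 mm → use 9 mm.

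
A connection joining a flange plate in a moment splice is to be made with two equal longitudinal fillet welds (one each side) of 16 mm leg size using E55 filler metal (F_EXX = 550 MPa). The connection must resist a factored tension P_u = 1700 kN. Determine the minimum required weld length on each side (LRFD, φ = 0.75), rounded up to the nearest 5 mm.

Throat t_e = 0.707 × 16 = 11.31 mm.
φr_n = 0.75 × 0.6 × 550 × 11.31 × 10⁻³ = 2.8 kN/mm.
L_req = P_u / φr_n = 1700 / 2.8 = 607.2 mm total.
Per side: 607.2 / 2 = 303.6 mm.
Round up → use L = 305 mm on each side.

L = 305 mm on each side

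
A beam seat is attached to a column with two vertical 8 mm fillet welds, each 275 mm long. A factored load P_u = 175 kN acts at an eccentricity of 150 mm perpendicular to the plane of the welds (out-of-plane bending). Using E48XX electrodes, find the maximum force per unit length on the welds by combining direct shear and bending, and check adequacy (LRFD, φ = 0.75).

f_max ≈ 1090 N/mm; adequate

E48XX → F_EXX = 480 MPa.
L_w = 2 × 275 = 550 mm; section modulus (unit throat) S = 2 × L²/6 = 25210 mm².
Direct shear f_v = P/L_w = 175×10³/550 = 318.2 N/mm.
Moment M = P × e = 175×10³ × 150 = 26250000 N·mm; bending f_b = M/S = 1041 N/mm.
f_max = √(f_v² + f_b²) = √(318.2² + 1041²) = 1089 N/mm.
φr_n = 0.75 × 0.6 × 480 × (0.707 × 8) = 1222 N/mm → adequate.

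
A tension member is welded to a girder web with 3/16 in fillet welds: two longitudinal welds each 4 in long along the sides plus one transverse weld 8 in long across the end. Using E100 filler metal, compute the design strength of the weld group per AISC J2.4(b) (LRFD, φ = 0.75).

E100XX → F_EXX = 100 ksi.
t_e = 0.707 × 0.1875 = 0.1326 in.
R_nwl = 0.6 × 100 × 0.1326 × 8 = 63.63 kips (longitudinal, 2 welds).
R_nwt = 0.6 × 100 × 0.1326 × 8 = 63.63 kips (transverse, base value).
(i) R_nwl + R_nwt = 127.3 kips; (ii) 0.85 R_nwl + 1.5 R_nwt = 149.5 kips.
R_n = max = 149.5 kips [governs: (ii)]; φR_n = 112.1 kips.

φR_n ≈ 112 kips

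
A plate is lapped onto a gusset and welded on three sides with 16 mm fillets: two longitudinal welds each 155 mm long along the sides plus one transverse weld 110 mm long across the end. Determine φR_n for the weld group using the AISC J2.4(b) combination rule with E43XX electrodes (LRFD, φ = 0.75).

φR_n ≈ 938 kN

E43XX → F_EXX = 430 MPa.
t_e = 0.707 × 16 = 11.31 mm.
R_nwl = 0.6 × 430 × 11.31 × 310 × 10⁻³ = 904.7 kN (longitudinal, 2 welds).
R_nwt = 0.6 × 430 × 11.31 × 110 × 10⁻³ = 321 kN (transverse, base value).
(i) R_nwl + R_nwt = 1226 kN; (ii) 0.85 R_nwl + 1.5 R_nwt = 1251 kN.
R_n = max = 1251 kN [governs: (ii)]; φR_n = 937.9 kN.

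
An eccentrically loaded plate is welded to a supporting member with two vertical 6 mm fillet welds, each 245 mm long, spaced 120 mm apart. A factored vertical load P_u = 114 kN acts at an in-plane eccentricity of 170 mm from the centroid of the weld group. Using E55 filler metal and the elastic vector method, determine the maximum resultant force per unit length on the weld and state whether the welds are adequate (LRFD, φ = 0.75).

f_max ≈ 759 N/mm; adequate

E55XX → F_EXX = 550 MPa.
Total weld length L_w = 490 mm. Treat welds as unit-width lines.
Polar moment about centroid: J = 2[d³/12 + d(b/2)²] = 2[245³/12 + 245×60²] = 4215000 mm³.
Direct shear f_v = P/L_w = 114×10³ / 490 = 232.7 N/mm (vertical).
Torsion M = P·e = 114×10³ × 170 = 19380000 N·mm.
Critical point at (x, y) = (60, 122.5) from centroid. f_tx = M·y/J = 563.2 N/mm; f_ty = M·x/J = 275.9 N/mm.
Resultant f_max = √[f_tx² + (f_v + f_ty)²] = √[563.2² + (232.7 + 275.9)²] = 758.8 N/mm.
Capacity per unit length: φr_n = 0.75 × 0.6 × 550 × (0.707 × 6) = 1050 N/mm.
758.8 ≤ 1050 → adequate.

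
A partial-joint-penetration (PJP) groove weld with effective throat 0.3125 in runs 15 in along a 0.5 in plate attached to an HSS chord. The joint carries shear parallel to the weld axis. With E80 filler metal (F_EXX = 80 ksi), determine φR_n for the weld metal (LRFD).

Effective throat (given) t_e = 0.3125 in.
A_we = 0.3125 × 15 = 4.688 in².
F_nw = 0.6 F_EXX = 48 ksi.
φR_n = 0.75 × 48 × 4.688 = 168.8 kips.

φR_n ≈ 169 kips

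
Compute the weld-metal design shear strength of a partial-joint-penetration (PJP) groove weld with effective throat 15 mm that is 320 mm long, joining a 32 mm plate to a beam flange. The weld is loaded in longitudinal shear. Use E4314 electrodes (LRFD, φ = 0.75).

E43XX → F_EXX = 430 MPa.
Effective throat (given) t_e = 15 mm.
A_we = 15 × 320 = 4800 mm².
F_nw = 0.6 F_EXX = 258 MPa.
φR_n = 0.75 × 258 × 4800 × 10⁻³ = 928.8 kN.

φR_n ≈ 929 kN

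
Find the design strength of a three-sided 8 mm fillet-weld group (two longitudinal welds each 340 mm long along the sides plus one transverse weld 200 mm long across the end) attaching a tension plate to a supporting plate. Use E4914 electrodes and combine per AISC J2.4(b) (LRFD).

E49XX → F_EXX = 490 MPa.
t_e = 0.707 × 8 = 5.656 mm.
R_nwl = 0.6 × 490 × 5.656 × 680 × 10⁻³ = 1131 kN (longitudinal, 2 welds).
R_nwt = 0.6 × 490 × 5.656 × 200 × 10⁻³ = 332.6 kN (transverse, base value).
(i) R_nwl + R_nwt = 1463 kN; (ii) 0.85 R_nwl + 1.5 R_nwt = 1460 kN.
R_n = max = 1463 kN [governs: (i)]; φR_n = 1097 kN.

φR_n ≈ 1100 kN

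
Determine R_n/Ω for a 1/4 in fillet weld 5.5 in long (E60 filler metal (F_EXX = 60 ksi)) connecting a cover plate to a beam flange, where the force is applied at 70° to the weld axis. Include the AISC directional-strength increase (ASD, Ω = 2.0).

t_e = 0.707 × 0.25 = 0.1767 in; A_we = 0.1767 × 5.5 = 0.9721 in².
Directional factor: 1.0 + 0.5 sin^1.5(70°) = 1.455.
F_nw = 0.6 × 60 × 1.455 = 52.4 ksi.
R_n/Ω = (52.4 × 0.9721) / 2.0 = 25.47 kips.

R_n/Ω ≈ 25.5 kips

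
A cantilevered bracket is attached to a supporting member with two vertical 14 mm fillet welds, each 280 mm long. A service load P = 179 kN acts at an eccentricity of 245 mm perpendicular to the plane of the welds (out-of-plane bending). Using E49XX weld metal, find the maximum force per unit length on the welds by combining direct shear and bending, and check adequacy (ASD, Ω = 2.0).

f_max ≈ 1710 N/mm; NOT adequate

E49XX → F_EXX = 490 MPa.
L_w = 2 × 280 = 560 mm; section modulus (unit throat) S = 2 × L²/6 = 26130 mm².
Direct shear f_v = P/L_w = 179×10³/560 = 319.6 N/mm.
Moment M = P × e = 179×10³ × 245 = 43855000 N·mm; bending f_b = M/S = 1678 N/mm.
f_max = √(f_v² + f_b²) = √(319.6² + 1678²) = 1708 N/mm.
r_n/Ω = (1/2.0) × 0.6 × 490 × (0.707 × 14) = 1455 N/mm → NOT adequate.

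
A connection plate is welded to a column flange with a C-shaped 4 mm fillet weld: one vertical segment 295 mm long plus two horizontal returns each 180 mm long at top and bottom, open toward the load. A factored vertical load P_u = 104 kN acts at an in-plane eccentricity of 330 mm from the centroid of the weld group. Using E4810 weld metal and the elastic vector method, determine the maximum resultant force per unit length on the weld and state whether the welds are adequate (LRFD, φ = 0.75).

f_max ≈ 667 N/mm; NOT adequate

E48XX → F_EXX = 480 MPa.
Total weld length L_w = 655 mm. Treat welds as unit-width lines.
Centroid: x̄ = 2×180×90 / 655 = 49.47 mm from the vertical weld.
Polar moment about centroid: J = I_x + I_y = [295³/12 + 2×180×147.5²] + [295×49.47² + 2(180³/12 + 180×40.53²)] = 12260000 mm³.
Direct shear f_v = P/L_w = 104×10³ / 655 = 158.8 N/mm (vertical).
Torsion M = P·e = 104×10³ × 330 = 34320000 N·mm.
Critical point at (x, y) = (130.5, 147.5) from centroid. f_tx = M·y/J = 413 N/mm; f_ty = M·x/J = 365.5 N/mm.
Resultant f_max = √[f_tx² + (f_v + f_ty)²] = √[413² + (158.8 + 365.5)²] = 667.4 N/mm.
Capacity per unit length: φr_n = 0.75 × 0.6 × 480 × (0.707 × 4) = 610.8 N/mm.
667.4 > 610.8 → NOT adequate.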